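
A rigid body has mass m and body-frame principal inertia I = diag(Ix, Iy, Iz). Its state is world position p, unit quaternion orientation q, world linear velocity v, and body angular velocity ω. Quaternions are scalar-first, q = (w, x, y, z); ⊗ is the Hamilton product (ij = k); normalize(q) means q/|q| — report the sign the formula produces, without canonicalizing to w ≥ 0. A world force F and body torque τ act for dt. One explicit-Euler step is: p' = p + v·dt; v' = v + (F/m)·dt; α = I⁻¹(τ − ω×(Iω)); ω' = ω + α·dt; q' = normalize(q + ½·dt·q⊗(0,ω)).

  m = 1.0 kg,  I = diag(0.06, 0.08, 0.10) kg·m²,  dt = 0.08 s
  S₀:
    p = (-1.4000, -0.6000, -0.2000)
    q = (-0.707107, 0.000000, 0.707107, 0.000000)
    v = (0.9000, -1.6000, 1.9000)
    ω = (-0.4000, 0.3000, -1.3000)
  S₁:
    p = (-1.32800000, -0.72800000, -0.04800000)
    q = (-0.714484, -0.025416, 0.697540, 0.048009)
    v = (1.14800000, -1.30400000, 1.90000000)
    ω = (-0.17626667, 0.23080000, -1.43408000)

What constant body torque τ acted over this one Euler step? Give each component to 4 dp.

rate change Δω = (0.22373333, -0.06920000, -0.13408000)
precession coupling = (-0.0078, -0.0208, -0.0024)
I·α + gyro = (0.1600, -0.0900, -0.1700)

τ = (0.1600, -0.0900, -0.1700)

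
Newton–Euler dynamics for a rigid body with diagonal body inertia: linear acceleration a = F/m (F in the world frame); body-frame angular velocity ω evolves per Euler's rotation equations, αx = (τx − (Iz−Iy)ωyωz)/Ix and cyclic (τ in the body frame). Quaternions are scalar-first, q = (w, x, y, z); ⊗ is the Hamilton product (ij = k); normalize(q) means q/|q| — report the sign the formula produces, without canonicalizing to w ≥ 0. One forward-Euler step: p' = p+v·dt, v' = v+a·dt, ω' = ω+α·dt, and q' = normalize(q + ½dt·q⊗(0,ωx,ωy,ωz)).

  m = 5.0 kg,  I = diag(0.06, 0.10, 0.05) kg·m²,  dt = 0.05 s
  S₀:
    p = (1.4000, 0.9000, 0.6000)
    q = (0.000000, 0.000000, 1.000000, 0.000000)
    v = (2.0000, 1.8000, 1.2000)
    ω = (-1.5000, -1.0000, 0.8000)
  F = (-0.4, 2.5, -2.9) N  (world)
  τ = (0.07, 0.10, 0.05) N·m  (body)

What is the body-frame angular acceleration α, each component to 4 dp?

α = (0.5000, 1.1200, -0.2000)

precession coupling ω×(Iω) = (0.0400, -0.0120, 0.0600)
α = I⁻¹(τ − ω×Iω) = (0.5000, 1.1200, -0.2000)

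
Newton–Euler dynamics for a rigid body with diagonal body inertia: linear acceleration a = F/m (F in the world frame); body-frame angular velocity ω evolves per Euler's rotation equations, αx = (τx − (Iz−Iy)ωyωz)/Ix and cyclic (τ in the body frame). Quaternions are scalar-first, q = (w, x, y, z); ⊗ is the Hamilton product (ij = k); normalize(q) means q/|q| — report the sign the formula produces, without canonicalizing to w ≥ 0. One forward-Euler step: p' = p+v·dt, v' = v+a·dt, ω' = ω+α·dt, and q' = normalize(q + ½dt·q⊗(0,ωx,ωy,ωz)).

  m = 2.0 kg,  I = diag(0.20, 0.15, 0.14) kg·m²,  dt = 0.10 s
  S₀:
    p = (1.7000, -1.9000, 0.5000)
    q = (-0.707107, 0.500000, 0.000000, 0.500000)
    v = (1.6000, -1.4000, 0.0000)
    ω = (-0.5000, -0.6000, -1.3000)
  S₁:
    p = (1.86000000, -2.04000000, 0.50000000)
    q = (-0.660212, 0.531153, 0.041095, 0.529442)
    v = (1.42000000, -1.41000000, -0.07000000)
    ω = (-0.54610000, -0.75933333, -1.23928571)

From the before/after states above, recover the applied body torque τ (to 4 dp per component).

τ = (-0.1000, -0.2000, 0.0700)

Δω = ω₁−ω₀ = (-0.04610000, -0.15933333, 0.06071429)
gyro term ω₀×Iω₀ = (-0.0078, 0.0390, -0.0150)
I·α + gyro = (-0.1000, -0.2000, 0.0700)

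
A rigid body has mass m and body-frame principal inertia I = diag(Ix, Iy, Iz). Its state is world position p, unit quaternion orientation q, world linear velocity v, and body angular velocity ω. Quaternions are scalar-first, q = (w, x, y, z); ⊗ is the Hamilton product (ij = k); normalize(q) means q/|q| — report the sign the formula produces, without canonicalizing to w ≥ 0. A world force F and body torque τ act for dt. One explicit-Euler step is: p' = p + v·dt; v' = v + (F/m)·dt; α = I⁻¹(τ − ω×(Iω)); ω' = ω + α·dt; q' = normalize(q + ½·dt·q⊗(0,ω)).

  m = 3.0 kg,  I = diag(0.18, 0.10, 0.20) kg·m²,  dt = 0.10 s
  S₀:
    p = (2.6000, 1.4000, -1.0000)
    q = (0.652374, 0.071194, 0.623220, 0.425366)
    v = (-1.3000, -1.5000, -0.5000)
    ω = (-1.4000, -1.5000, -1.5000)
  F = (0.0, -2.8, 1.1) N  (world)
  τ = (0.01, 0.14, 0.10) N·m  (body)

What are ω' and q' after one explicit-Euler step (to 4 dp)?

ω×(Iω) gyroscopic = (0.2250, -0.0420, -0.1680)
α = I⁻¹(τ − ω×Iω) = (-1.1944, 1.8200, 1.3400)
ω + α·dt = (-1.5194, -1.3180, -1.3660)
q⊗(0,ω) = (1.6725506, -1.2101046, -1.4672824, -0.2128440)
updated quaternion q' = (0.7301, 0.0106, 0.5455, 0.4114)

ω' = (-1.5194, -1.3180, -1.3660)
q' = (0.7301, 0.0106, 0.5455, 0.4114)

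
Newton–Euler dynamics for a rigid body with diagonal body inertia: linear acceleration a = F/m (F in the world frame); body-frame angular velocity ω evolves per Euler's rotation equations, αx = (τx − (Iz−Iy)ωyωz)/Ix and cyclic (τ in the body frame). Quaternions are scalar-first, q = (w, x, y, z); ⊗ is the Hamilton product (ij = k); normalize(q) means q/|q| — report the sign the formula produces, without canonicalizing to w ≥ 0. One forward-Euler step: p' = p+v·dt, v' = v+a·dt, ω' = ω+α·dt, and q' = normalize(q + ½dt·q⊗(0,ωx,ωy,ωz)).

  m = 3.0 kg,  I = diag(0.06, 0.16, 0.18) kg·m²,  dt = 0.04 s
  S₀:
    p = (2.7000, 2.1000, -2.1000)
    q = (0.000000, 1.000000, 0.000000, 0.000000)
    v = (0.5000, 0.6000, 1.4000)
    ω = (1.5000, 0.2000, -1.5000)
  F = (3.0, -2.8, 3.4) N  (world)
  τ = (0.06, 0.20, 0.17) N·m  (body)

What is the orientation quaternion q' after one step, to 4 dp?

q⊗(0,ω) = (-1.5000000, 0.0000000, 1.5000000, 0.2000000)
updated quaternion q' = (-0.0300, 0.9991, 0.0300, 0.0040)

q' = (-0.0300, 0.9991, 0.0300, 0.0040)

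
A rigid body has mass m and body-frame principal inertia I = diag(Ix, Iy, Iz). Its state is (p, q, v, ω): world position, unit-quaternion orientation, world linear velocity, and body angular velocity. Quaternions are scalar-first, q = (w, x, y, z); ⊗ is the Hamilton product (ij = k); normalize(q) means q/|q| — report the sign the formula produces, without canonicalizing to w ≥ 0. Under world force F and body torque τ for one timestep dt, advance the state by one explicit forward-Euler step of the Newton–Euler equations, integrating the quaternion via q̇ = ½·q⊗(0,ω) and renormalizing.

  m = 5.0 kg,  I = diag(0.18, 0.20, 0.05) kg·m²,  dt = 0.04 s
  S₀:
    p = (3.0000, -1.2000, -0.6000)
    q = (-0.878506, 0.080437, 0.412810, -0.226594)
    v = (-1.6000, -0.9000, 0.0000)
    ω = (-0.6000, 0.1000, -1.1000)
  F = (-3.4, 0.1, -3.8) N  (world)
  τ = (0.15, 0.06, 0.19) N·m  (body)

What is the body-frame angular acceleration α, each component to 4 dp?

α = (0.7417, -0.1290, 3.8240)

ω×(Iω) gyroscopic = (0.0165, 0.0858, -0.0012)
(τ − ω×Iω)/I = (0.7417, -0.1290, 3.8240)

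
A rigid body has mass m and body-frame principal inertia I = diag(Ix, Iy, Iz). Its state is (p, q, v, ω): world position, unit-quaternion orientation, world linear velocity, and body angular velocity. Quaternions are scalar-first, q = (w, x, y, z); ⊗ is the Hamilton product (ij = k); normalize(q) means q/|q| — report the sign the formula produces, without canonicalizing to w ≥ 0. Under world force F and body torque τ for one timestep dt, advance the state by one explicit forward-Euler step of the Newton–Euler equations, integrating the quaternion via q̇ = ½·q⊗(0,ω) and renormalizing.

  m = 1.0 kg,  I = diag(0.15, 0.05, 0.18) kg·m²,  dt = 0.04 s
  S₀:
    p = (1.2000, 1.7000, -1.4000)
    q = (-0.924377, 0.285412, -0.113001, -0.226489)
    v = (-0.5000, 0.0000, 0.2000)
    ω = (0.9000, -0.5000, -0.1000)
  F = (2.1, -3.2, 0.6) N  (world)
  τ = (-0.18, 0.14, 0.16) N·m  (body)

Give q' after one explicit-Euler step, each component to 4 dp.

2q̇ = q⊗(0,ω) = (-0.3360202, -0.9338837, 0.2868896, 0.0514326)
q + ½dt·q⊗(0,ω), renormalized = (-0.9309, 0.2667, -0.1072, -0.2254)

q' = (-0.9309, 0.2667, -0.1072, -0.2254)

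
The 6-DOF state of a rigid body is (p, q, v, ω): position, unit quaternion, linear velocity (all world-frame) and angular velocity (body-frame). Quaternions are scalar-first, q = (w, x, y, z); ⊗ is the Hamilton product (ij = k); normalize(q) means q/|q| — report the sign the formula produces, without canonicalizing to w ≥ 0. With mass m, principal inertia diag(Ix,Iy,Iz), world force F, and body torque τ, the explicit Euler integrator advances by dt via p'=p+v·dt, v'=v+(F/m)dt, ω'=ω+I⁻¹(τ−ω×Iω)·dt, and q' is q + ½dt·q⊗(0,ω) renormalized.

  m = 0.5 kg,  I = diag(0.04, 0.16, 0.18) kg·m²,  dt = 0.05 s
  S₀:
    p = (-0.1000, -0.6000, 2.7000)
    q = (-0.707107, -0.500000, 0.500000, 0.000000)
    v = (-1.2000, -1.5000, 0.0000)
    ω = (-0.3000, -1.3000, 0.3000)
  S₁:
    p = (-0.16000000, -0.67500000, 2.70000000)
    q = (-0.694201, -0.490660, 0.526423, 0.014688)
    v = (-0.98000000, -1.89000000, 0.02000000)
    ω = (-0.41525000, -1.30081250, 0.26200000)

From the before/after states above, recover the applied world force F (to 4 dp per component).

F = (2.2000, -3.9000, 0.2000)

velocity change Δv = (0.22000000, -0.39000000, 0.02000000)
applied force F = (2.2000, -3.9000, 0.2000)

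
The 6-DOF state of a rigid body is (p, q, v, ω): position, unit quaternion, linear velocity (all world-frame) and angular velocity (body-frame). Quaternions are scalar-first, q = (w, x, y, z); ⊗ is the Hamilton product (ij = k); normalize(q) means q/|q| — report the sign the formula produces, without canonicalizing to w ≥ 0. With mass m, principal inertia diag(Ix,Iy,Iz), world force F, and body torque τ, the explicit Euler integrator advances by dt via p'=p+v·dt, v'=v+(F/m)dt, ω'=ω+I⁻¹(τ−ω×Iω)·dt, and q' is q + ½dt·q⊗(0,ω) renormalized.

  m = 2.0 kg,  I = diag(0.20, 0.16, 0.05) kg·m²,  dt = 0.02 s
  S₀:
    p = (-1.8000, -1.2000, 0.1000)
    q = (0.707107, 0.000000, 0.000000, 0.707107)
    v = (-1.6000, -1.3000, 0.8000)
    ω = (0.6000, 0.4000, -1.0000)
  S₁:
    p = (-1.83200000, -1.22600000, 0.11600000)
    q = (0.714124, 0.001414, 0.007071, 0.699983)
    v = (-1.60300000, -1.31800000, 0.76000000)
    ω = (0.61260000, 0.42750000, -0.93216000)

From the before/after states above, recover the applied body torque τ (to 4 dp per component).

ω₁ − ω₀ = (0.01260000, 0.02750000, 0.06784000)
precession coupling = (0.0440, -0.0900, -0.0096)
τ = I·(Δω/dt) + ω₀×(Iω₀) = (0.1700, 0.1300, 0.1600)

τ = (0.1700, 0.1300, 0.1600)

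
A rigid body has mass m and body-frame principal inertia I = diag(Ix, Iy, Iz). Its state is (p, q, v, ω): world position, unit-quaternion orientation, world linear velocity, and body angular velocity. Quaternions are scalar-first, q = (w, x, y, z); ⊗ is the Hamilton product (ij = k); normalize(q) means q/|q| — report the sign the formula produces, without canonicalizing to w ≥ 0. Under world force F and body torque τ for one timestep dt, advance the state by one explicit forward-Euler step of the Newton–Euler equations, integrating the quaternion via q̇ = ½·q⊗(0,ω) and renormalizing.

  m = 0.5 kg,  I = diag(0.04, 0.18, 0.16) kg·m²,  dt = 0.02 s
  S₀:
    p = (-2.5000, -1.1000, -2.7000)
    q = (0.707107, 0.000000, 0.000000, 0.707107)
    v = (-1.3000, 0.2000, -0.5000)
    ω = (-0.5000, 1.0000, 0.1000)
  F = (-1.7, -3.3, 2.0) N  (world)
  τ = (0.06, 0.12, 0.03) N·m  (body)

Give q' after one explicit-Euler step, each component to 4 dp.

q⊗(0,ω) = (-0.0707107, -1.0606605, 0.3535535, 0.0707107)
q + ½dt·q⊗(0,ω), renormalized = (0.7064, -0.0106, 0.0035, 0.7078)

q' = (0.7064, -0.0106, 0.0035, 0.7078)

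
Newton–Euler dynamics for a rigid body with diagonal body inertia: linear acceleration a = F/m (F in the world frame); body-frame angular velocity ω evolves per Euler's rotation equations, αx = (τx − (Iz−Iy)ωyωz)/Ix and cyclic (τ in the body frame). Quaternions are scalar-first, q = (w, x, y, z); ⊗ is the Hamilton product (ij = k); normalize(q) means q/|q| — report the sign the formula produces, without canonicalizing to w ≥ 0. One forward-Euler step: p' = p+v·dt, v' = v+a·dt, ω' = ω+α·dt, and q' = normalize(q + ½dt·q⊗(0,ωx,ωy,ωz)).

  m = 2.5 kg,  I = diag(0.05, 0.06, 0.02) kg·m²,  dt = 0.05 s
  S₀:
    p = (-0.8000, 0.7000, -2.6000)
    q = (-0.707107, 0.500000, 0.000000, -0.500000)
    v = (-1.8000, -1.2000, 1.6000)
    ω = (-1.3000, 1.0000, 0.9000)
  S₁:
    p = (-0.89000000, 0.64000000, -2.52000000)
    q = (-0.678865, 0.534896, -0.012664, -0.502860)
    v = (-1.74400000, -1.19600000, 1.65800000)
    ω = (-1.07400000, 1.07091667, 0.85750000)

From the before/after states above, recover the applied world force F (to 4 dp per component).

Δv = v₁−v₀ = (0.05600000, 0.00400000, 0.05800000)
applied force F = (2.8000, 0.2000, 2.9000)

F = (2.8000, 0.2000, 2.9000)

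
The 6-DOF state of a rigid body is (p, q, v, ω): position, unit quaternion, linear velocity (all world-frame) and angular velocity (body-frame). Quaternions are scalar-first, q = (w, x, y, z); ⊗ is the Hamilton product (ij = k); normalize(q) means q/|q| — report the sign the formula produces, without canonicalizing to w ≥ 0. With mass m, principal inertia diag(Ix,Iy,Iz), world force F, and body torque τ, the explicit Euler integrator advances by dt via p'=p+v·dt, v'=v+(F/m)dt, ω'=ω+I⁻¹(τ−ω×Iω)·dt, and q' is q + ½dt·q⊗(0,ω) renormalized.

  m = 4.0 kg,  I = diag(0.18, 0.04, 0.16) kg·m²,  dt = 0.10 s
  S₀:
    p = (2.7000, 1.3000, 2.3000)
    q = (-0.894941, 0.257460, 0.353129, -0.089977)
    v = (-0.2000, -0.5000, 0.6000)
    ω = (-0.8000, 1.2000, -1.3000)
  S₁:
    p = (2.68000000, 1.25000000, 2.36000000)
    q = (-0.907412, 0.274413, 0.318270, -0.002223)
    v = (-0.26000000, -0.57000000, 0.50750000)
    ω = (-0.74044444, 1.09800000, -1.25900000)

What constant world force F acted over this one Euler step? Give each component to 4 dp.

F = (-2.4000, -2.8000, -3.7000)

Δv = v₁−v₀ = (-0.06000000, -0.07000000, -0.09250000)
m·(v₁−v₀)/dt = (-2.4000, -2.8000, -3.7000)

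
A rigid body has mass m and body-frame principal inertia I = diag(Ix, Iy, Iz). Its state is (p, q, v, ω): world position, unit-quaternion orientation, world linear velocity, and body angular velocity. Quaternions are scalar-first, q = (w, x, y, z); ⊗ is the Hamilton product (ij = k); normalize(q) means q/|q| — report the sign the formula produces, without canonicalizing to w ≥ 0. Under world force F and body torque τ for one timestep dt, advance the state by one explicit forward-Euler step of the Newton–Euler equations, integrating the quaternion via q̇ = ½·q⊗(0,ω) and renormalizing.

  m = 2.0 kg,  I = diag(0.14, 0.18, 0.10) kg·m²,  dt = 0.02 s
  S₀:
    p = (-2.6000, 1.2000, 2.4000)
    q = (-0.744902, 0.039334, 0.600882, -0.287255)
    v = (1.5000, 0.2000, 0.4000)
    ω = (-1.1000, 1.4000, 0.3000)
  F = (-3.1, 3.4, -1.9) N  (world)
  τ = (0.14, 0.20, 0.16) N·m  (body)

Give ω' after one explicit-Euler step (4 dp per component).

ω' = (-1.0752, 1.4237, 0.3443)

precession coupling ω×(Iω) = (-0.0336, -0.0132, -0.0616)
α = I⁻¹(τ − ω×Iω) = (1.2400, 1.1844, 2.2160)
ω' = ω + α·dt = (-1.0752, 1.4237, 0.3443)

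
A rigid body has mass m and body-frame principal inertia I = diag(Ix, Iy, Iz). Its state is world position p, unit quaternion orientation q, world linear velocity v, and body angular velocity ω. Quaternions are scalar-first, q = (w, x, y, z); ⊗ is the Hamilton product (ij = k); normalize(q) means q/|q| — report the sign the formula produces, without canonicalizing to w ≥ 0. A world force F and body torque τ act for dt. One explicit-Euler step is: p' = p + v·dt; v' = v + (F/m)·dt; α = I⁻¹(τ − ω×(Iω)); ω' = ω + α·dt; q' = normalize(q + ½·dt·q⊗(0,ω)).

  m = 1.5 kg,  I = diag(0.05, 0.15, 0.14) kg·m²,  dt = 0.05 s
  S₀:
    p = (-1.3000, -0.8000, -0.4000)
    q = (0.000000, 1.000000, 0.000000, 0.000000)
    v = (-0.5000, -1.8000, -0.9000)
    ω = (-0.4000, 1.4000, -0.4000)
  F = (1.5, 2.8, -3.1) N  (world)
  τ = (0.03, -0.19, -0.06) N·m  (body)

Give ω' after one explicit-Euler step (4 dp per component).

gyro term ω×Iω = (0.0056, -0.0144, -0.0560)
(τ − ω×Iω)/I = (0.4880, -1.1707, -0.0286)
ω + α·dt = (-0.3756, 1.3415, -0.4014)

ω' = (-0.3756, 1.3415, -0.4014)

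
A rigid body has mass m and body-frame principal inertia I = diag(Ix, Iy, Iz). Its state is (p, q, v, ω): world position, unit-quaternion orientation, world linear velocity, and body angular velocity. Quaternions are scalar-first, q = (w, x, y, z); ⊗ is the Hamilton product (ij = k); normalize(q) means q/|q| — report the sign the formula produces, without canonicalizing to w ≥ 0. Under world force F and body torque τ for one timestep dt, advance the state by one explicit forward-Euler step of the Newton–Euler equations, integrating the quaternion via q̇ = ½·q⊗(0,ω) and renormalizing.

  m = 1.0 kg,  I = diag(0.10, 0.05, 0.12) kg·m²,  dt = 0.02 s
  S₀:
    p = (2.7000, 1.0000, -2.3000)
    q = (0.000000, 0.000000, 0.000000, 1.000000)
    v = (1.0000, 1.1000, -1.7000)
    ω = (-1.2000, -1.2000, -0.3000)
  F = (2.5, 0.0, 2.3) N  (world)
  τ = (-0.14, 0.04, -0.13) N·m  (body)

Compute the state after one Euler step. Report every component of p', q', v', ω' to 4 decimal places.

(τ − ω×Iω)/I = (-1.6520, 0.9440, -0.4833)
new body rate ω' = (-1.2330, -1.1811, -0.3097)
Hamilton product q⊗(0,ω) = (0.3000000, 1.2000000, -1.2000000, 0.0000000)
q' = normalize(q + ½dt·q⊗(0,ω)) = (0.0030, 0.0120, -0.0120, 0.9999)
a = F/m = (2.5000, 0.0000, 2.3000)
new position p' = (2.7200, 1.0220, -2.3340)
v' = v + a·dt = (1.0500, 1.1000, -1.6540)

p' = (2.7200, 1.0220, -2.3340)
q' = (0.0030, 0.0120, -0.0120, 0.9999)
v' = (1.0500, 1.1000, -1.6540)
ω' = (-1.2330, -1.1811, -0.3097)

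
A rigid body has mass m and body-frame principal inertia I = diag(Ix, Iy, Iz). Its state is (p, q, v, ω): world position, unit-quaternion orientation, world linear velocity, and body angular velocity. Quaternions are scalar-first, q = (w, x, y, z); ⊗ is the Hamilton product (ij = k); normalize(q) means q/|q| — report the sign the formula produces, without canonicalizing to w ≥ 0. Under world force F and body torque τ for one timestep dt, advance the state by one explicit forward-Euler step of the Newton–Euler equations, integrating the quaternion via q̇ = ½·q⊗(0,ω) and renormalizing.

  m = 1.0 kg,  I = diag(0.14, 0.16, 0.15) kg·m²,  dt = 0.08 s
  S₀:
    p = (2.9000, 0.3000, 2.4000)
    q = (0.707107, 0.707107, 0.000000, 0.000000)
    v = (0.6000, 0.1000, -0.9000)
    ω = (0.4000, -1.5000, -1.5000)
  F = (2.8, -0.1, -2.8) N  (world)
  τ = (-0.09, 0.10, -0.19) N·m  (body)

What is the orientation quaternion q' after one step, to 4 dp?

q' = (0.6932, 0.7158, 0.0000, -0.0845)

2q̇ = q⊗(0,ω) = (-0.2828428, 0.2828428, 0.0000000, -2.1213210)
q + ½dt·q⊗(0,ω), renormalized = (0.6932, 0.7158, 0.0000, -0.0845)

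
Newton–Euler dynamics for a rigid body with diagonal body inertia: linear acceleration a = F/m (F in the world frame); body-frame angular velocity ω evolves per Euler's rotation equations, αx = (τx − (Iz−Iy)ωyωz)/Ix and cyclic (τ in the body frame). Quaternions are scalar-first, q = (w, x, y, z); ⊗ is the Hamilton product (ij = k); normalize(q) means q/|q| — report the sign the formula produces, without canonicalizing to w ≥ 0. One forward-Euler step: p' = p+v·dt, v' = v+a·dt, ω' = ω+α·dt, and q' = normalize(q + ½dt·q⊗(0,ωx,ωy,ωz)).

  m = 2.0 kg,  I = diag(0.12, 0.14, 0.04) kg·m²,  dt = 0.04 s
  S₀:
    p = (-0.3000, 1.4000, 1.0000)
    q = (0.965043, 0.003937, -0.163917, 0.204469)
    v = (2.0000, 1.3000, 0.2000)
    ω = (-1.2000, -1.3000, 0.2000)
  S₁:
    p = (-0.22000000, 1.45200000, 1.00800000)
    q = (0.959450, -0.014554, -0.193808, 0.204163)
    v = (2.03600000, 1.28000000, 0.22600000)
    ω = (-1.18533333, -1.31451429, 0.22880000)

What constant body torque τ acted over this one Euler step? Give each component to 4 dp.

Δω = ω₁−ω₀ = (0.01466667, -0.01451429, 0.02880000)
ω₀×(Iω₀) = (0.0260, -0.0192, 0.0312)
applied torque τ = (0.0700, -0.0700, 0.0600)

τ = (0.0700, -0.0700, 0.0600)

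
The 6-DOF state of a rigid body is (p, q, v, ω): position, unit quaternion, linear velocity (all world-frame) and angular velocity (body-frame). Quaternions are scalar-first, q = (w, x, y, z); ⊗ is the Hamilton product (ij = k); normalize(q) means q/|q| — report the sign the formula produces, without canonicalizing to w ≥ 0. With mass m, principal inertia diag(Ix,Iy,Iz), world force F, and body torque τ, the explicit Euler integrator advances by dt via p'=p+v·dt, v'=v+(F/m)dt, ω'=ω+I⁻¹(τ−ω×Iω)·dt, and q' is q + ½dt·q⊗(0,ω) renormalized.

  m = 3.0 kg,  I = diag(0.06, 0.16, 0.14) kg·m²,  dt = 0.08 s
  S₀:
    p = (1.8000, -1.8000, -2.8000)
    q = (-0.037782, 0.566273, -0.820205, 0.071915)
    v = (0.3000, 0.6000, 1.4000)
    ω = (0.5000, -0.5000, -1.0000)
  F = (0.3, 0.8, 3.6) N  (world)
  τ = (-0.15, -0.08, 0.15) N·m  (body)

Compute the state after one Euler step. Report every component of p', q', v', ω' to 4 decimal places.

p' = (1.8240, -1.7520, -2.6880)
q' = (-0.0626, 0.5990, -0.7944, 0.0784)
v' = (0.3080, 0.6213, 1.4960)
ω' = (0.3133, -0.5600, -0.9000)

α = I⁻¹(τ − ω×Iω) = (-2.3333, -0.7500, 1.2500)
new body rate ω' = (0.3133, -0.5600, -0.9000)
2q̇ = q⊗(0,ω) = (-0.6213240, 0.8372715, 0.6211215, 0.1647480)
q + ½dt·q⊗(0,ω), renormalized = (-0.0626, 0.5990, -0.7944, 0.0784)
linear accel F/m = (0.1000, 0.2667, 1.2000)
new position p' = (1.8240, -1.7520, -2.6880)
new velocity v' = (0.3080, 0.6213, 1.4960)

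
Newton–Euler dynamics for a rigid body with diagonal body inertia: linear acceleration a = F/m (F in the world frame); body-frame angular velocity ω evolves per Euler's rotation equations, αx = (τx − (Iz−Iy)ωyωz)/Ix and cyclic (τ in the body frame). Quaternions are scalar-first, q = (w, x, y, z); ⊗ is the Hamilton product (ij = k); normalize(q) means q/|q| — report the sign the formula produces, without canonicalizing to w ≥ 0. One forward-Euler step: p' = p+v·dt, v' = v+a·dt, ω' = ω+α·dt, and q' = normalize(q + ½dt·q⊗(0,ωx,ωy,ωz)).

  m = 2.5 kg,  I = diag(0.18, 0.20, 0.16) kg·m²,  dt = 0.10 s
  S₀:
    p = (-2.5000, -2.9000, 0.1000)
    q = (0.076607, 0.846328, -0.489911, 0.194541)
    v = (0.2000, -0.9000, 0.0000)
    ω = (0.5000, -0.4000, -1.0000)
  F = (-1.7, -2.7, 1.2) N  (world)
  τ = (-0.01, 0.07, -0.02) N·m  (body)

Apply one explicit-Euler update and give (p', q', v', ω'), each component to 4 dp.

new position p' = (-2.4800, -2.9900, 0.1000)
new velocity v' = (0.1320, -1.0080, 0.0480)
α = I⁻¹(τ − ω×Iω) = (0.0333, 0.4000, -0.1000)
ω' = ω + α·dt = (0.5033, -0.3600, -1.0100)
q⊗(0,ω) = (-0.4245874, 0.6060309, 0.9129557, -0.1701827)
q + ½dt·q⊗(0,ω), renormalized = (0.0553, 0.8751, -0.4435, 0.1857)

p' = (-2.4800, -2.9900, 0.1000)
q' = (0.0553, 0.8751, -0.4435, 0.1857)
v' = (0.1320, -1.0080, 0.0480)
ω' = (0.5033, -0.3600, -1.0100)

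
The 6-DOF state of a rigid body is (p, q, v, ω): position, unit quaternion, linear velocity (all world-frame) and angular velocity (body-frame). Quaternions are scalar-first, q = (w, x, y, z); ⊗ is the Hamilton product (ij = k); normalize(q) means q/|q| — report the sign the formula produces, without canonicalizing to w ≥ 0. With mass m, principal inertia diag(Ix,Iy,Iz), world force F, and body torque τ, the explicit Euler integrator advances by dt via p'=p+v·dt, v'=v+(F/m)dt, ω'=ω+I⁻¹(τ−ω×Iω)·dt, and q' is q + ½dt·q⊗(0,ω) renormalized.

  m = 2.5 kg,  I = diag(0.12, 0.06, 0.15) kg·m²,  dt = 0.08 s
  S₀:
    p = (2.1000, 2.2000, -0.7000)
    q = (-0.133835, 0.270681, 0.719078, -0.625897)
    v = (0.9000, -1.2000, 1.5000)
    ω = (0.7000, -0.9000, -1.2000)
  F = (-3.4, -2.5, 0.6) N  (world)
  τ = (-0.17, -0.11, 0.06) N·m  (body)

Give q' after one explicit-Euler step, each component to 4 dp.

q⊗(0,ω) = (-0.2933829, -1.5198854, 0.0071408, -0.5863655)
updated quaternion q' = (-0.1453, 0.2094, 0.7178, -0.6479)

q' = (-0.1453, 0.2094, 0.7178, -0.6479)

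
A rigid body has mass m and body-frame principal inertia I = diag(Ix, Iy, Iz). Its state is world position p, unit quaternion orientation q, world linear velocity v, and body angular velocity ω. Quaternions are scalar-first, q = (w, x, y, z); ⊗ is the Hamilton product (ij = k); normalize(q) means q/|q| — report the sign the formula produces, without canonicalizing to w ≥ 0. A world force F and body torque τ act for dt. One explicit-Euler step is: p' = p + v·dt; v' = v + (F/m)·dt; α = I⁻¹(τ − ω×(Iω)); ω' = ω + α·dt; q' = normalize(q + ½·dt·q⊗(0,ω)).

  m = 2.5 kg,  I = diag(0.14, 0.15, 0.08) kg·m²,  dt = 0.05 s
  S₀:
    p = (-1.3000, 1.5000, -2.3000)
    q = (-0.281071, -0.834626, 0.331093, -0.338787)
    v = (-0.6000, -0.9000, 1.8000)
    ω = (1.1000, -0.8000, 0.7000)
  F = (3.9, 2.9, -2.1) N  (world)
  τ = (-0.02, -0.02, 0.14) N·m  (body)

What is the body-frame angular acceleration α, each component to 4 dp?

α = (-0.4229, -0.4413, 1.8600)

precession coupling ω×(Iω) = (0.0392, 0.0462, -0.0088)
angular accel α = (-0.4229, -0.4413, 1.8600)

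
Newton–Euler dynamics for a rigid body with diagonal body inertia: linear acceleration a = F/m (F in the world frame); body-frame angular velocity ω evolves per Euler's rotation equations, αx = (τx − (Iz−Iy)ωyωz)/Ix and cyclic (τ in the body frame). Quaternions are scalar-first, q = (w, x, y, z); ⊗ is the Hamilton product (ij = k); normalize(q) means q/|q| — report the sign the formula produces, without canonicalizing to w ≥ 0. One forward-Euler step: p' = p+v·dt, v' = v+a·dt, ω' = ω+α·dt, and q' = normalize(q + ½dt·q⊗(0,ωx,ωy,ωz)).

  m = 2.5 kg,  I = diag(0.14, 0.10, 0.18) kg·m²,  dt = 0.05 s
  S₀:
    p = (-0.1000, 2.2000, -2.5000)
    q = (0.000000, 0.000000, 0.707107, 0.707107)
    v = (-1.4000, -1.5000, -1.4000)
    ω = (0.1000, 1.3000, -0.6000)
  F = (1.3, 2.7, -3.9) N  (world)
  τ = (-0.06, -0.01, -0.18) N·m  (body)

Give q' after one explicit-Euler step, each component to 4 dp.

Hamilton product q⊗(0,ω) = (-0.4949749, -1.3435033, 0.0707107, -0.0707107)
q' = normalize(q + ½dt·q⊗(0,ω)) = (-0.0124, -0.0336, 0.7084, 0.7049)

q' = (-0.0124, -0.0336, 0.7084, 0.7049)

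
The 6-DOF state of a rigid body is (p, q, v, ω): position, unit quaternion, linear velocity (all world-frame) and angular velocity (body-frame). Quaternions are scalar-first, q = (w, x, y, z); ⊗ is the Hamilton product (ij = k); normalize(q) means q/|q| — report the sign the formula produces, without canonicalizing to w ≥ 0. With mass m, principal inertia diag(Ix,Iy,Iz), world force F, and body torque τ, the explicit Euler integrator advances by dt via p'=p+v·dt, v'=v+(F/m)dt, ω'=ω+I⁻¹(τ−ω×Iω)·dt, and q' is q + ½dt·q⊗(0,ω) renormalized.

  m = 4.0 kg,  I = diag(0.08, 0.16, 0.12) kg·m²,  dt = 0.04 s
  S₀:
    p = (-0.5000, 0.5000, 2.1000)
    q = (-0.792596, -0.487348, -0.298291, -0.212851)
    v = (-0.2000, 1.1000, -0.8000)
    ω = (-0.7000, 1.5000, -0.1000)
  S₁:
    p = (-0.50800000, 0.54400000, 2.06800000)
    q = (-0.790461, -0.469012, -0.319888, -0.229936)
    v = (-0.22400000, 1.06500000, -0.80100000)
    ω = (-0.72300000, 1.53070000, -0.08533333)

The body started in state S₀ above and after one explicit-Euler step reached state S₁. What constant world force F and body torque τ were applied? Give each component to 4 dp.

F = (-2.4000, -3.5000, -0.1000)
τ = (-0.0400, 0.1200, -0.0400)

v₁ − v₀ = (-0.02400000, -0.03500000, -0.00100000)
F = m·Δv/dt = (-2.4000, -3.5000, -0.1000)
Δω = ω₁−ω₀ = (-0.02300000, 0.03070000, 0.01466667)
precession coupling = (0.0060, -0.0028, -0.0840)
τ = I·(Δω/dt) + ω₀×(Iω₀) = (-0.0400, 0.1200, -0.0400)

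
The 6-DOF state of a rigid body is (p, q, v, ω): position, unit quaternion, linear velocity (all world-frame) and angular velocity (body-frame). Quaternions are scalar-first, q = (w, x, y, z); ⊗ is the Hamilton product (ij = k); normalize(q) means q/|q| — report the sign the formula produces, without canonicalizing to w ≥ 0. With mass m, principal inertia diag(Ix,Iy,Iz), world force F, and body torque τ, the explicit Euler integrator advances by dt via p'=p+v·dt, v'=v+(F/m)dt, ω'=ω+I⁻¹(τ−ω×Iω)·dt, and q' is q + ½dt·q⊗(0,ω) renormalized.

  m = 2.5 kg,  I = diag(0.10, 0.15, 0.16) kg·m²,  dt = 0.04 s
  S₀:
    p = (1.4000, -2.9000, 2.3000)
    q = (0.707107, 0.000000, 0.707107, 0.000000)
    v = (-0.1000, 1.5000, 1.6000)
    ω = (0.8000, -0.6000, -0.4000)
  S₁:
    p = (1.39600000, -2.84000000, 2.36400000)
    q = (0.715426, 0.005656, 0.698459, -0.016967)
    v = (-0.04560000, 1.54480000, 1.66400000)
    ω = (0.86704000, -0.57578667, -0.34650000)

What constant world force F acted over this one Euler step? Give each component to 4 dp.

F = (3.4000, 2.8000, 4.0000)

velocity change Δv = (0.05440000, 0.04480000, 0.06400000)
m·(v₁−v₀)/dt = (3.4000, 2.8000, 4.0000)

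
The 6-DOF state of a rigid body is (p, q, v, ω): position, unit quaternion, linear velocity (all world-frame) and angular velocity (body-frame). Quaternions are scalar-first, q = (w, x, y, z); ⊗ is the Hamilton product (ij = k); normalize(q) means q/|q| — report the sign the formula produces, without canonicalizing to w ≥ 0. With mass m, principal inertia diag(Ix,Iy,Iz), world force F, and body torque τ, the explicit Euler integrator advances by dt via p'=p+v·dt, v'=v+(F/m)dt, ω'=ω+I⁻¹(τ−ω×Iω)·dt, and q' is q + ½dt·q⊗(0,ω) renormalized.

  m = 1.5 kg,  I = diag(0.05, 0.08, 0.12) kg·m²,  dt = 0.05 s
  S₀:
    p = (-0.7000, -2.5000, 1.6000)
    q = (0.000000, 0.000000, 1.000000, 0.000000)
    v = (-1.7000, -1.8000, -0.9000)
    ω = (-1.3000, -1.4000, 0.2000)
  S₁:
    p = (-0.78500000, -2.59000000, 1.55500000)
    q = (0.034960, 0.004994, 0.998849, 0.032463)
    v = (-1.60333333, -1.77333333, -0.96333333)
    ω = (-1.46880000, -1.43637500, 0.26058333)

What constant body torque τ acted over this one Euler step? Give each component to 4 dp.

τ = (-0.1800, -0.0400, 0.2000)

Δω = ω₁−ω₀ = (-0.16880000, -0.03637500, 0.06058333)
precession coupling = (-0.0112, 0.0182, 0.0546)
applied torque τ = (-0.1800, -0.0400, 0.2000)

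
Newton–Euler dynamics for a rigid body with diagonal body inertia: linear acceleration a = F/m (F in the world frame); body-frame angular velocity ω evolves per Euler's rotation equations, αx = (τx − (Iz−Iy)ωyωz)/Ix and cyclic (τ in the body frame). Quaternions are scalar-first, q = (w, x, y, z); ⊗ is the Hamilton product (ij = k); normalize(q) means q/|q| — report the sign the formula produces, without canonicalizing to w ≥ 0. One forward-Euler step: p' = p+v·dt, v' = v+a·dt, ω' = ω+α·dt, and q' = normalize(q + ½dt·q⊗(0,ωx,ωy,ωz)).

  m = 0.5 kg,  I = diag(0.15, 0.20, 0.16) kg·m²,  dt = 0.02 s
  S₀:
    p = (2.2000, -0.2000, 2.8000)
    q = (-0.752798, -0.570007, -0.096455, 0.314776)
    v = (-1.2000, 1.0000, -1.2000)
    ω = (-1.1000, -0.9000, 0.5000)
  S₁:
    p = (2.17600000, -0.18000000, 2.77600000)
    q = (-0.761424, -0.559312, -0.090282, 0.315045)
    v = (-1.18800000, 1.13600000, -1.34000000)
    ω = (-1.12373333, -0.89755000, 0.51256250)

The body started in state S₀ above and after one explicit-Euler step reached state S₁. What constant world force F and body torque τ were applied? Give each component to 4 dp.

rate change Δω = (-0.02373333, 0.00245000, 0.01256250)
gyro term ω₀×Iω₀ = (0.0180, 0.0055, 0.0495)
τ = I·(Δω/dt) + ω₀×(Iω₀) = (-0.1600, 0.0300, 0.1500)
v₁ − v₀ = (0.01200000, 0.13600000, -0.14000000)
m·(v₁−v₀)/dt = (0.3000, 3.4000, -3.5000)

F = (0.3000, 3.4000, -3.5000)
τ = (-0.1600, 0.0300, 0.1500)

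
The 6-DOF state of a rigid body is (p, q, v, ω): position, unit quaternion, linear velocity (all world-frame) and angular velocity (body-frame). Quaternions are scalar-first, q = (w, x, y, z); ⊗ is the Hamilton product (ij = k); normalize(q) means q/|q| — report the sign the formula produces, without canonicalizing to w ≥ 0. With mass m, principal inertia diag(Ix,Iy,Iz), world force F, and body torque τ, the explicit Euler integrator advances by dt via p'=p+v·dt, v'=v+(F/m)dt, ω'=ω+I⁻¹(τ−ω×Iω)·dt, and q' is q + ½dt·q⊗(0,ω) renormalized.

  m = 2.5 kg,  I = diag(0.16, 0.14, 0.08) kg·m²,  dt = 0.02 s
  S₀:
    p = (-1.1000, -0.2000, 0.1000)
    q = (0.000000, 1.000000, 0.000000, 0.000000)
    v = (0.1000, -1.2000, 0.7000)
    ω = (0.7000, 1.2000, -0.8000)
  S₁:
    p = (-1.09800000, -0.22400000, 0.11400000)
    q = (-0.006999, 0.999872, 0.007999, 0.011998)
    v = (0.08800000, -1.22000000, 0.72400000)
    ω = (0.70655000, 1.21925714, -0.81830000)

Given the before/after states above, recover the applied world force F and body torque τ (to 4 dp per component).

velocity change Δv = (-0.01200000, -0.02000000, 0.02400000)
F = m·Δv/dt = (-1.5000, -2.5000, 3.0000)
Δω = ω₁−ω₀ = (0.00655000, 0.01925714, -0.01830000)
applied torque τ = (0.1100, 0.0900, -0.0900)

F = (-1.5000, -2.5000, 3.0000)
τ = (0.1100, 0.0900, -0.0900)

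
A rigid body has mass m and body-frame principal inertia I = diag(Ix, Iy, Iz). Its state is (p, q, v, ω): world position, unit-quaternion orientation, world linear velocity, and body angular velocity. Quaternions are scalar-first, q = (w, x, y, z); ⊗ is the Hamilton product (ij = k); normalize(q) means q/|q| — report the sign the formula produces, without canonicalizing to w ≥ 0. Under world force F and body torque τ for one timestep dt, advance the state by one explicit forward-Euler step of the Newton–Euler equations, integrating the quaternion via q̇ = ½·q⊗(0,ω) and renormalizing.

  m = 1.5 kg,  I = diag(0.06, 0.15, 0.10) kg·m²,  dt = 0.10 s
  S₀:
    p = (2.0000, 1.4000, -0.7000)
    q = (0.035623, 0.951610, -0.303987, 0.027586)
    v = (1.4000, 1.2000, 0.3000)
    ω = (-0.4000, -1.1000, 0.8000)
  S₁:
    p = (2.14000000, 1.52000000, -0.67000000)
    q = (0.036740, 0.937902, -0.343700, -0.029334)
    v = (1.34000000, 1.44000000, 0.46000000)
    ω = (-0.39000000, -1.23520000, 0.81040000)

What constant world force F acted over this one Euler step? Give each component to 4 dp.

velocity change Δv = (-0.06000000, 0.24000000, 0.16000000)
F = m·Δv/dt = (-0.9000, 3.6000, 2.4000)

F = (-0.9000, 3.6000, 2.4000)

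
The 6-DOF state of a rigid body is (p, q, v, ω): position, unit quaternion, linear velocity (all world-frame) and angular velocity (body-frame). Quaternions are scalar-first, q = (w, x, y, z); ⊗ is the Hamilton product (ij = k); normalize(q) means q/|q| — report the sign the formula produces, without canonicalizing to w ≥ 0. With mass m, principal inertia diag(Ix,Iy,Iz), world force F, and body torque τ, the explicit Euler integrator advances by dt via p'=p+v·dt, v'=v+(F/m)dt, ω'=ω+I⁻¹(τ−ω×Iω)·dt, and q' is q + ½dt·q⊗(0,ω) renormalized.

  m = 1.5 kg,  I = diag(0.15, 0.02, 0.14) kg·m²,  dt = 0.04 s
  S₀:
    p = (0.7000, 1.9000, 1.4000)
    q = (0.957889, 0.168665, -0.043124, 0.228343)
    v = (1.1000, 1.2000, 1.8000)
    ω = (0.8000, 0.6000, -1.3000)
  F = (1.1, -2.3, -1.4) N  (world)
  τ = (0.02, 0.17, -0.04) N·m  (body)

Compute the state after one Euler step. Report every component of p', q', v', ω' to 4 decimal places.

p' = (0.7440, 1.9480, 1.4720)
q' = (0.9611, 0.1823, -0.0236, 0.2060)
v' = (1.1293, 1.1387, 1.7627)
ω' = (0.8303, 0.9608, -1.2936)

p' = p + v·dt = (0.7440, 1.9480, 1.4720)
v + (F/m)dt = (1.1293, 1.1387, 1.7627)
ω×(Iω) gyroscopic = (-0.0936, -0.0104, -0.0624)
angular accel α = (0.7573, 9.0200, 0.1600)
new body rate ω' = (0.8303, 0.9608, -1.2936)
2q̇ = q⊗(0,ω) = (0.1877883, 0.6853666, 0.9766723, -1.1095575)
q + ½dt·q⊗(0,ω), renormalized = (0.9611, 0.1823, -0.0236, 0.2060)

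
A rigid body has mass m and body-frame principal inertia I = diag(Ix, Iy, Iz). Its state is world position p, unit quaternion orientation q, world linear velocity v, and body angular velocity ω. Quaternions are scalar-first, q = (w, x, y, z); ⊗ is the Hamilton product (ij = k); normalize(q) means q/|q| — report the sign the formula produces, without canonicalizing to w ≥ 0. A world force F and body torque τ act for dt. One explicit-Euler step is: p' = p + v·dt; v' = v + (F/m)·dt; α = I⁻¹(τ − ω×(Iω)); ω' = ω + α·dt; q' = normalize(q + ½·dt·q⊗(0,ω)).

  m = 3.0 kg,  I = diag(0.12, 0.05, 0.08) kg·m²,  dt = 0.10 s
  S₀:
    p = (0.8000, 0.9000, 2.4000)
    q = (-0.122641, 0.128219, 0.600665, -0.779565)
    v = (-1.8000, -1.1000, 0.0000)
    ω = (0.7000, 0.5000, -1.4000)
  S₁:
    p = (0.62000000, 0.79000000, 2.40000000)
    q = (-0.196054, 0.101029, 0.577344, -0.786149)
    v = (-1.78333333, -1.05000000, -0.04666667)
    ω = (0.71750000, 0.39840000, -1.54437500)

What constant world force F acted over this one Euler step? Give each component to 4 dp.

velocity change Δv = (0.01666667, 0.05000000, -0.04666667)
applied force F = (0.5000, 1.5000, -1.4000)

F = (0.5000, 1.5000, -1.4000)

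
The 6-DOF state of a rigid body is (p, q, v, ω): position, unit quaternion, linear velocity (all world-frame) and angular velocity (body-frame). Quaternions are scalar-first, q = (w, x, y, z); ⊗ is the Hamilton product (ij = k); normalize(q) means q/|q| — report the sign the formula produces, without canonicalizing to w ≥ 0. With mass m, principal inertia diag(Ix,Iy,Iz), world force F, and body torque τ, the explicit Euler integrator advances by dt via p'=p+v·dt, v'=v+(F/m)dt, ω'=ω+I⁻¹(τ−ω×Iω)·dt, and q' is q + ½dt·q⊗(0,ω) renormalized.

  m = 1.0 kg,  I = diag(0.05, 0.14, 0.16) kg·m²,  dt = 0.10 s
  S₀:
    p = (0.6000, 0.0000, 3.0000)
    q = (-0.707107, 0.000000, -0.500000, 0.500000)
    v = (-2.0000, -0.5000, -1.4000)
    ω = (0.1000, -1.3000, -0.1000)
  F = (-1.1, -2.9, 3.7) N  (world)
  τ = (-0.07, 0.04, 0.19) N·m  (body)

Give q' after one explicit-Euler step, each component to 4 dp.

q' = (-0.7355, 0.0314, -0.4506, 0.5050)

2q̇ = q⊗(0,ω) = (-0.6000000, 0.6292893, 0.9692391, 0.1207107)
updated quaternion q' = (-0.7355, 0.0314, -0.4506, 0.5050)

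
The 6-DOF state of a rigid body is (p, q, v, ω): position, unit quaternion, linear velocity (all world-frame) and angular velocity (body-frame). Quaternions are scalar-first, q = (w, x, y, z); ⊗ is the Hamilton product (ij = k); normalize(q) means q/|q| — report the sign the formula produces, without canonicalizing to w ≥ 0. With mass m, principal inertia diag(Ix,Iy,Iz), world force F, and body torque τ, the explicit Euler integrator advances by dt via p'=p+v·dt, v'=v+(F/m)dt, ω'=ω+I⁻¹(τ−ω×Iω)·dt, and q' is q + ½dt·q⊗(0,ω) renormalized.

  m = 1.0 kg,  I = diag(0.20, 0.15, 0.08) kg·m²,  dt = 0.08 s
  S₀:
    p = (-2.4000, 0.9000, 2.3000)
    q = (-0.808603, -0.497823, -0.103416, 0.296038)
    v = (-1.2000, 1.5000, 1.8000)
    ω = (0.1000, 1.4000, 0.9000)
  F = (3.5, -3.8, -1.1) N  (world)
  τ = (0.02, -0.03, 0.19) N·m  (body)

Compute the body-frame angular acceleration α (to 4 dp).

α = (0.5410, -0.2720, 2.4625)

ω×(Iω) gyroscopic = (-0.0882, 0.0108, -0.0070)
α = I⁻¹(τ − ω×Iω) = (0.5410, -0.2720, 2.4625)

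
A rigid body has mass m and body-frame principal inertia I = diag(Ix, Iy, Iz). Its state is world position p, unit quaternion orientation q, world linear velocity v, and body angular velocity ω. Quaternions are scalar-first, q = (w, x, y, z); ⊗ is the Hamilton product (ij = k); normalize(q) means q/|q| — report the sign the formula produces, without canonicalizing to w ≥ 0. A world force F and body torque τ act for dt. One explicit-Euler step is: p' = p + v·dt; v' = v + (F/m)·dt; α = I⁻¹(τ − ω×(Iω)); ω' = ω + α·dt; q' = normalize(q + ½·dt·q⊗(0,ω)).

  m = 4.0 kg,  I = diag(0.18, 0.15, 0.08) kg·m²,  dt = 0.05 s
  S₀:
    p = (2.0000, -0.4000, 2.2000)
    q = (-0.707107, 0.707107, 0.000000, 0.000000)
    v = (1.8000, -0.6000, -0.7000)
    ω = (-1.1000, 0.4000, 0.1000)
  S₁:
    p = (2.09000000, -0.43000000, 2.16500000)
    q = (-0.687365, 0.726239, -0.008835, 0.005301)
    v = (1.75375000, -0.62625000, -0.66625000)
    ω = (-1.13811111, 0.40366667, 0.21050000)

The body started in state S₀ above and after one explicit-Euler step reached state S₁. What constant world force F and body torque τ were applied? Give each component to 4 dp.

F = (-3.7000, -2.1000, 2.7000)
τ = (-0.1400, 0.0000, 0.1900)

rate change Δω = (-0.03811111, 0.00366667, 0.11050000)
applied torque τ = (-0.1400, 0.0000, 0.1900)
Δv = v₁−v₀ = (-0.04625000, -0.02625000, 0.03375000)
F = m·Δv/dt = (-3.7000, -2.1000, 2.7000)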